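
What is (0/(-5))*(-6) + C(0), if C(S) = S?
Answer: 0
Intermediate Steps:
(0/(-5))*(-6) + C(0) = (0/(-5))*(-6) + 0 = (0*(-1/5))*(-6) + 0 = 0*(-6) + 0 = 0 + 0 = 0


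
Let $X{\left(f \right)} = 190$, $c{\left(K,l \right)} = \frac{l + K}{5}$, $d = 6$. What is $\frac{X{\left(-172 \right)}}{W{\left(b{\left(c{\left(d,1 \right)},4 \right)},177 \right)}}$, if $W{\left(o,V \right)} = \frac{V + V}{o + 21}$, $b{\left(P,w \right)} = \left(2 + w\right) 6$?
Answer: $\frac{1805}{59} \approx 30.593$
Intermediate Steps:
$c{\left(K,l \right)} = \frac{K}{5} + \frac{l}{5}$ ($c{\left(K,l \right)} = \left(K + l\right) \frac{1}{5} = \frac{K}{5} + \frac{l}{5}$)
$b{\left(P,w \right)} = 12 + 6 w$
$W{\left(o,V \right)} = \frac{2 V}{21 + o}$
$\frac{X{\left(-172 \right)}}{W{\left(b{\left(c{\left(d,1 \right)},4 \right)},177 \right)}} = \frac{190}{2 \cdot 177 \frac{1}{21 + \left(12 + 6 \cdot 4\right)}} = \frac{190}{2 \cdot 177 \frac{1}{21 + \left(12 + 24\right)}} = \frac{190}{2 \cdot 177 \frac{1}{21 + 36}} = \frac{190}{2 \cdot 177 \cdot \frac{1}{57}} = \frac{190}{\frac{118}{19}} = 190 \cdot \frac{19}{118} = \frac{1805}{59}$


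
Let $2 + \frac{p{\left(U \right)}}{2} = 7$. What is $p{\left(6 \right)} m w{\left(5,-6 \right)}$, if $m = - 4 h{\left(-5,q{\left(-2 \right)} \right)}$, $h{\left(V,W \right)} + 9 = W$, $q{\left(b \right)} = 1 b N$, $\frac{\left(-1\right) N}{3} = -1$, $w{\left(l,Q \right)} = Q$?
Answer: $-3600$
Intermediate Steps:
$N = 3$ ($N = \left(-3\right) \left(-1\right) = 3$)
$p{\left(U \right)} = 10$ ($p{\left(U \right)} = -4 + 2 \cdot 7 = -4 + 14 = 10$)
$q{\left(b \right)} = 3 b$ ($q{\left(b \right)} = 1 b 3 = b 3 = 3 b$)
$h{\left(V,W \right)} = -9 + W$
$m = 60$ ($m = - 4 \left(-9 + 3 \left(-2\right)\right) = - 4 \left(-9 - 6\right) = \left(-4\right) \left(-15\right) = 60$)
$p{\left(6 \right)} m w{\left(5,-6 \right)} = 10 \cdot 60 \left(-6\right) = 600 \left(-6\right) = -3600$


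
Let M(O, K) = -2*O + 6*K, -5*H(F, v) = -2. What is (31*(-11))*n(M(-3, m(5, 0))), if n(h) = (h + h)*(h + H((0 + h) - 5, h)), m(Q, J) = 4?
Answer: -621984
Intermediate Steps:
H(F, v) = 2/5 (H(F, v) = -1/5*(-2) = 2/5)
n(h) = 2*h*(2/5 + h) (n(h) = (h + h)*(h + 2/5) = (2*h)*(2/5 + h) = 2*h*(2/5 + h))
(31*(-11))*n(M(-3, m(5, 0))) = (31*(-11))*(2*(-2*(-3) + 6*4)*(2 + 5*(-2*(-3) + 6*4))/5) = -682*(6 + 24)*(2 + 5*(6 + 24))/5 = -682*30*(2 + 5*30)/5 = -682*30*(2 + 150)/5 = -682*30*152/5 = -341*1824 = -621984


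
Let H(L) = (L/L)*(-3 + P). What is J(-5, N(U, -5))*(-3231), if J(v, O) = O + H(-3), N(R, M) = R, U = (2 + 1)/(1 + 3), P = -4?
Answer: 80775/4 ≈ 20194.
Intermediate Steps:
U = ¾ (U = 3/4 = 3*(¼) = ¾ ≈ 0.75000)
H(L) = -7 (H(L) = (L/L)*(-3 - 4) = 1*(-7) = -7)
J(v, O) = -7 + O (J(v, O) = O - 7 = -7 + O)
J(-5, N(U, -5))*(-3231) = (-7 + ¾)*(-3231) = -25/4*(-3231) = 80775/4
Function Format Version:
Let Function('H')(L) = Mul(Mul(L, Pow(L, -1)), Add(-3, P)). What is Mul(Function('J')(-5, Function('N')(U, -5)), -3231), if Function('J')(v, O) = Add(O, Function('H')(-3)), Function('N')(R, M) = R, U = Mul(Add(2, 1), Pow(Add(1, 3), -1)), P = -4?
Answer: Rational(80775, 4) ≈ 20194.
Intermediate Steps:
U = Rational(3, 4) (U = Mul(3, Pow(4, -1)) = Mul(3, Rational(1, 4)) = Rational(3, 4) ≈ 0.75000)
Function('H')(L) = -7 (Function('H')(L) = Mul(Mul(L, Pow(L, -1)), Add(-3, -4)) = Mul(1, -7) = -7)
Function('J')(v, O) = Add(-7, O) (Function('J')(v, O) = Add(O, -7) = Add(-7, O))
Mul(Function('J')(-5, Function('N')(U, -5)), -3231) = Mul(Add(-7, Rational(3, 4)), -3231) = Mul(Rational(-25, 4), -3231) = Rational(80775, 4)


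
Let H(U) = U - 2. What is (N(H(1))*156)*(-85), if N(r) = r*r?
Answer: -13260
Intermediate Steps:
H(U) = -2 + U
N(r) = r**2
(N(H(1))*156)*(-85) = ((-2 + 1)**2*156)*(-85) = ((-1)**2*156)*(-85) = (1*156)*(-85) = 156*(-85) = -13260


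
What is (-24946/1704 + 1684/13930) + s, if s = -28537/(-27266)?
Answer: -1089907365283/80900675940 ≈ -13.472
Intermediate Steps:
s = 28537/27266 (s = -28537*(-1/27266) = 28537/27266 ≈ 1.0466)
(-24946/1704 + 1684/13930) + s = (-24946/1704 + 1684/13930) + 28537/27266 = (-24946*1/1704 + 1684*(1/13930)) + 28537/27266 = (-12473/852 + 842/6965) + 28537/27266 = -86157061/5934180 + 28537/27266 = -1089907365283/80900675940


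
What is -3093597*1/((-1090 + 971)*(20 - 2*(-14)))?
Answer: 1031199/1904 ≈ 541.60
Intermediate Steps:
-3093597*1/((-1090 + 971)*(20 - 2*(-14))) = -3093597*(-1/(119*(20 + 28))) = -3093597/((-119*48)) = -3093597/(-5712) = -3093597*(-1/5712) = 1031199/1904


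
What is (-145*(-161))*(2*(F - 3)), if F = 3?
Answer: 0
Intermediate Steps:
(-145*(-161))*(2*(F - 3)) = (-145*(-161))*(2*(3 - 3)) = 23345*(2*0) = 23345*0 = 0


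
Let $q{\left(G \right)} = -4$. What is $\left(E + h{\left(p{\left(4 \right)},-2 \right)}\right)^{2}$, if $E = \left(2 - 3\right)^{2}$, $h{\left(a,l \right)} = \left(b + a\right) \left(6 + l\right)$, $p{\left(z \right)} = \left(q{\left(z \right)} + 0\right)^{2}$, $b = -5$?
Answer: $2025$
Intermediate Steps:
$p{\left(z \right)} = 16$ ($p{\left(z \right)} = \left(-4 + 0\right)^{2} = \left(-4\right)^{2} = 16$)
$h{\left(a,l \right)} = \left(-5 + a\right) \left(6 + l\right)$
$E = 1$ ($E = \left(-1\right)^{2} = 1$)
$\left(E + h{\left(p{\left(4 \right)},-2 \right)}\right)^{2} = \left(1 + \left(-30 - -10 + 6 \cdot 16 + 16 \left(-2\right)\right)\right)^{2} = \left(1 + \left(-30 + 10 + 96 - 32\right)\right)^{2} = \left(1 + 44\right)^{2} = 45^{2} = 2025$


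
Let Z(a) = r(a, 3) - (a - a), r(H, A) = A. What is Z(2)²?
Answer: 9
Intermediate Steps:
Z(a) = 3 (Z(a) = 3 - (a - a) = 3 - 1*0 = 3 + 0 = 3)
Z(2)² = 3² = 9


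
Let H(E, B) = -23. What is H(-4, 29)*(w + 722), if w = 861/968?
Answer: -16094411/968 ≈ -16626.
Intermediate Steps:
w = 861/968 (w = 861*(1/968) = 861/968 ≈ 0.88946)
H(-4, 29)*(w + 722) = -23*(861/968 + 722) = -23*699757/968 = -16094411/968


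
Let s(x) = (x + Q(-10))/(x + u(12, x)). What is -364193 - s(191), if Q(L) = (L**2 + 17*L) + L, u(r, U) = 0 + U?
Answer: -139121837/382 ≈ -3.6419e+5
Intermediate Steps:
u(r, U) = U
Q(L) = L**2 + 18*L
s(x) = (-80 + x)/(2*x) (s(x) = (x - 10*(18 - 10))/(x + x) = (x - 10*8)/((2*x)) = (x - 80)*(1/(2*x)) = (-80 + x)*(1/(2*x)) = (-80 + x)/(2*x))
-364193 - s(191) = -364193 - (-80 + 191)/(2*191) = -364193 - 111/(2*191) = -364193 - 1*111/382 = -364193 - 111/382 = -139121837/382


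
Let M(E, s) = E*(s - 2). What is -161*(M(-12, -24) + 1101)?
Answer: -227493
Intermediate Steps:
M(E, s) = E*(-2 + s)
-161*(M(-12, -24) + 1101) = -161*(-12*(-2 - 24) + 1101) = -161*(-12*(-26) + 1101) = -161*(312 + 1101) = -161*1413 = -227493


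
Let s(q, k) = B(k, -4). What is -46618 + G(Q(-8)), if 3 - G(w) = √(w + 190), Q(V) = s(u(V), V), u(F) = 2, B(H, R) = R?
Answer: -46615 - √186 ≈ -46629.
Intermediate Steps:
s(q, k) = -4
Q(V) = -4
G(w) = 3 - √(190 + w) (G(w) = 3 - √(w + 190) = 3 - √(190 + w))
-46618 + G(Q(-8)) = -46618 + (3 - √(190 - 4)) = -46618 + (3 - √186) = -46615 - √186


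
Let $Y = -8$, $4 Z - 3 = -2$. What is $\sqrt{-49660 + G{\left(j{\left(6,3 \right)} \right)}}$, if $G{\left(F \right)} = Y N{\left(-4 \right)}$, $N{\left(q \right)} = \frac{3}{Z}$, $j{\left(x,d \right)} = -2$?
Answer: $2 i \sqrt{12439} \approx 223.06 i$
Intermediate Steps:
$Z = \frac{1}{4}$ ($Z = \frac{3}{4} + \frac{1}{4} \left(-2\right) = \frac{3}{4} - \frac{1}{2} = \frac{1}{4} \approx 0.25$)
$N{\left(q \right)} = 12$ ($N{\left(q \right)} = 3 \frac{1}{\frac{1}{4}} = 3 \cdot 4 = 12$)
$G{\left(F \right)} = -96$ ($G{\left(F \right)} = \left(-8\right) 12 = -96$)
$\sqrt{-49660 + G{\left(j{\left(6,3 \right)} \right)}} = \sqrt{-49660 - 96} = \sqrt{-49756} = 2 i \sqrt{12439}$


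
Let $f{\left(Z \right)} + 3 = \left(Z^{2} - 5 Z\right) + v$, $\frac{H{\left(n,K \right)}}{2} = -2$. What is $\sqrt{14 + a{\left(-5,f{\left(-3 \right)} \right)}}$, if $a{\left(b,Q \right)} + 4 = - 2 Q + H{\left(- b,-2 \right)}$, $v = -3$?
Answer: $i \sqrt{30} \approx 5.4772 i$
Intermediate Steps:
$H{\left(n,K \right)} = -4$ ($H{\left(n,K \right)} = 2 \left(-2\right) = -4$)
$f{\left(Z \right)} = -6 + Z^{2} - 5 Z$ ($f{\left(Z \right)} = -3 - \left(3 - Z^{2} + 5 Z\right) = -6 + Z^{2} - 5 Z$)
$a{\left(b,Q \right)} = -8 - 2 Q$ ($a{\left(b,Q \right)} = -4 - \left(4 + 2 Q\right) = -8 - 2 Q$)
$\sqrt{14 + a{\left(-5,f{\left(-3 \right)} \right)}} = \sqrt{14 - \left(8 + 2 \left(-6 + \left(-3\right)^{2} - -15\right)\right)} = \sqrt{14 - \left(8 + 2 \left(-6 + 9 + 15\right)\right)} = \sqrt{14 - 44} = \sqrt{-30} = i \sqrt{30}$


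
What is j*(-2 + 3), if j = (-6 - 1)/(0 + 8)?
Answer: -7/8 ≈ -0.87500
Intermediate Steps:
j = -7/8 ≈ -0.87500
j*(-2 + 3) = -7*(-2 + 3)/8 = -7/8*1 = -7/8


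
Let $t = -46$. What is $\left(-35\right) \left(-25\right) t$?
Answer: $-40250$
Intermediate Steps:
$\left(-35\right) \left(-25\right) t = \left(-35\right) \left(-25\right) \left(-46\right) = 875 \left(-46\right) = -40250$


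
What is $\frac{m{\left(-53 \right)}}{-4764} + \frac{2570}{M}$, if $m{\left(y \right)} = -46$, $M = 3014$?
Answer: $\frac{3095531}{3589674} \approx 0.86234$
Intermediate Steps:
$\frac{m{\left(-53 \right)}}{-4764} + \frac{2570}{M} = - \frac{46}{-4764} + \frac{2570}{3014} = \left(-46\right) \left(- \frac{1}{4764}\right) + 2570 \cdot \frac{1}{3014} = \frac{23}{2382} + \frac{1285}{1507} = \frac{3095531}{3589674}$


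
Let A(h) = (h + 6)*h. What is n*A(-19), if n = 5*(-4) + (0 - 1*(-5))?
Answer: -3705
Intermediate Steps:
A(h) = h*(6 + h) (A(h) = (6 + h)*h = h*(6 + h))
n = -15 (n = -20 + (0 + 5) = -20 + 5 = -15)
n*A(-19) = -(-285)*(6 - 19) = -(-285)*(-13) = -15*247 = -3705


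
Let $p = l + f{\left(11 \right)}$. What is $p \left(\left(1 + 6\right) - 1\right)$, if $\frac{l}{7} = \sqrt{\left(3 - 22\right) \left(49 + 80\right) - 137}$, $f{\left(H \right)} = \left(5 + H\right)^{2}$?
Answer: $1536 + 84 i \sqrt{647} \approx 1536.0 + 2136.6 i$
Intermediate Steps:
$l = 14 i \sqrt{647}$ ($l = 7 \sqrt{\left(3 - 22\right) \left(49 + 80\right) - 137} = 7 \sqrt{\left(-19\right) 129 - 137} = 7 \sqrt{-2451 - 137} = 7 \sqrt{-2588} = 7 \cdot 2 i \sqrt{647} = 14 i \sqrt{647} \approx 356.11 i$)
$p = 256 + 14 i \sqrt{647}$ ($p = 14 i \sqrt{647} + \left(5 + 11\right)^{2} = 14 i \sqrt{647} + 16^{2} = 14 i \sqrt{647} + 256 = 256 + 14 i \sqrt{647} \approx 256.0 + 356.11 i$)
$p \left(\left(1 + 6\right) - 1\right) = \left(256 + 14 i \sqrt{647}\right) \left(\left(1 + 6\right) - 1\right) = \left(256 + 14 i \sqrt{647}\right) \left(7 - 1\right) = \left(256 + 14 i \sqrt{647}\right) 6 = 1536 + 84 i \sqrt{647}$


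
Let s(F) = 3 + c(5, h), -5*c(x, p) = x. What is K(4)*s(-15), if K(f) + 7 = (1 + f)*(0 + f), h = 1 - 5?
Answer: 26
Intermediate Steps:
h = -4
c(x, p) = -x/5
K(f) = -7 + f*(1 + f) (K(f) = -7 + (1 + f)*(0 + f) = -7 + (1 + f)*f = -7 + f*(1 + f))
s(F) = 2 (s(F) = 3 - ⅕*5 = 3 - 1 = 2)
K(4)*s(-15) = (-7 + 4 + 4²)*2 = (-7 + 4 + 16)*2 = 13*2 = 26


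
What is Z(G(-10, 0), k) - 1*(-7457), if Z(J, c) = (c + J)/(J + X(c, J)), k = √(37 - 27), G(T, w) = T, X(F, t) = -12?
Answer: 82032/11 - √10/22 ≈ 7457.3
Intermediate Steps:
k = √10 ≈ 3.1623
Z(J, c) = (J + c)/(-12 + J) (Z(J, c) = (c + J)/(J - 12) = (J + c)/(-12 + J))
Z(G(-10, 0), k) - 1*(-7457) = (-10 + √10)/(-12 - 10) - 1*(-7457) = (-10 + √10)/(-22) + 7457 = -(-10 + √10)/22 + 7457 = (5/11 - √10/22) + 7457 = 82032/11 - √10/22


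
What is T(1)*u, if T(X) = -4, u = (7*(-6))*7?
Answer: 1176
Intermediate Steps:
u = -294 (u = -42*7 = -294)
T(1)*u = -4*(-294) = 1176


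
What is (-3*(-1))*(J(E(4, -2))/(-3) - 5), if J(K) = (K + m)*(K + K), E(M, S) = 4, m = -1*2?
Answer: -31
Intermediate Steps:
m = -2
J(K) = 2*K*(-2 + K) (J(K) = (K - 2)*(K + K) = (-2 + K)*(2*K) = 2*K*(-2 + K))
(-3*(-1))*(J(E(4, -2))/(-3) - 5) = (-3*(-1))*((2*4*(-2 + 4))/(-3) - 5) = 3*((2*4*2)*(-⅓) - 5) = 3*(16*(-⅓) - 5) = 3*(-16/3 - 5) = 3*(-31/3) = -31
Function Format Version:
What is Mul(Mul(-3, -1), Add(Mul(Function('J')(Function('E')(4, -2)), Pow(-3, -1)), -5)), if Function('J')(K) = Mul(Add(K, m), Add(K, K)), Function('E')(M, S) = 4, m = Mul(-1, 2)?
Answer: -31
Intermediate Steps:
m = -2
Function('J')(K) = Mul(2, K, Add(-2, K)) (Function('J')(K) = Mul(Add(K, -2), Add(K, K)) = Mul(Add(-2, K), Mul(2, K)) = Mul(2, K, Add(-2, K)))
Mul(Mul(-3, -1), Add(Mul(Function('J')(Function('E')(4, -2)), Pow(-3, -1)), -5)) = Mul(Mul(-3, -1), Add(Mul(Mul(2, 4, Add(-2, 4)), Pow(-3, -1)), -5)) = Mul(3, Add(Mul(Mul(2, 4, 2), Rational(-1, 3)), -5)) = Mul(3, Add(Mul(16, Rational(-1, 3)), -5)) = Mul(3, Add(Rational(-16, 3), -5)) = Mul(3, Rational(-31, 3)) = -31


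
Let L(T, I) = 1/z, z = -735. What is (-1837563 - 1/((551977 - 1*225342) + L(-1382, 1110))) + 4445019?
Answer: 625989494453409/240076724 ≈ 2.6075e+6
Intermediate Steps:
L(T, I) = -1/735 (L(T, I) = 1/(-735) = -1/735)
(-1837563 - 1/((551977 - 1*225342) + L(-1382, 1110))) + 4445019 = (-1837563 - 1/((551977 - 1*225342) - 1/735)) + 4445019 = (-1837563 - 1/((551977 - 225342) - 1/735)) + 4445019 = (-1837563 - 1/(326635 - 1/735)) + 4445019 = (-1837563 - 1/240076724/735) + 4445019 = (-1837563 - 1*735/240076724) + 4445019 = (-1837563 - 735/240076724) + 4445019 = -441156105184347/240076724 + 4445019 = 625989494453409/240076724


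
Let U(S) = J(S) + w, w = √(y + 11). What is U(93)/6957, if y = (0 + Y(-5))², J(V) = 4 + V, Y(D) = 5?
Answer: 103/6957 ≈ 0.014805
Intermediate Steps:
y = 25 (y = (0 + 5)² = 5² = 25)
w = 6 (w = √(25 + 11) = √36 = 6)
U(S) = 10 + S (U(S) = (4 + S) + 6 = 10 + S)
U(93)/6957 = (10 + 93)/6957 = 103*(1/6957) = 103/6957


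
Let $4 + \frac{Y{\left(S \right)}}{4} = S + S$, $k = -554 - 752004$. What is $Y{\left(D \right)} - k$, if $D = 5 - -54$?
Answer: $753014$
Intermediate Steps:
$k = -752558$ ($k = -554 - 752004 = -752558$)
$D = 59$ ($D = 5 + 54 = 59$)
$Y{\left(S \right)} = -16 + 8 S$ ($Y{\left(S \right)} = -16 + 4 \left(S + S\right) = -16 + 4 \cdot 2 S = -16 + 8 S$)
$Y{\left(D \right)} - k = \left(-16 + 8 \cdot 59\right) - -752558 = \left(-16 + 472\right) + 752558 = 456 + 752558 = 753014$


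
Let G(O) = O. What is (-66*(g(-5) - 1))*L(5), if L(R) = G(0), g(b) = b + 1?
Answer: 0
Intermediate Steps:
g(b) = 1 + b
L(R) = 0
(-66*(g(-5) - 1))*L(5) = -66*((1 - 5) - 1)*0 = -66*(-4 - 1)*0 = -66*(-5)*0 = -22*(-15)*0 = 330*0 = 0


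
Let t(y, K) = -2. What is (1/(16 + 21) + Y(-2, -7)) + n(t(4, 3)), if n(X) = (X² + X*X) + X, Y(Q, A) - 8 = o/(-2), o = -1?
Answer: 1075/74 ≈ 14.527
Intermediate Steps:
Y(Q, A) = 17/2 (Y(Q, A) = 8 - 1/(-2) = 8 - 1*(-½) = 8 + ½ = 17/2)
n(X) = X + 2*X² (n(X) = (X² + X²) + X = 2*X² + X = X + 2*X²)
(1/(16 + 21) + Y(-2, -7)) + n(t(4, 3)) = (1/(16 + 21) + 17/2) - 2*(1 + 2*(-2)) = (1/37 + 17/2) - 2*(1 - 4) = (1/37 + 17/2) - 2*(-3) = 631/74 + 6 = 1075/74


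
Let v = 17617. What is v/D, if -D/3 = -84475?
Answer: 17617/253425 ≈ 0.069516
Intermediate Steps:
D = 253425 (D = -3*(-84475) = 253425)
v/D = 17617/253425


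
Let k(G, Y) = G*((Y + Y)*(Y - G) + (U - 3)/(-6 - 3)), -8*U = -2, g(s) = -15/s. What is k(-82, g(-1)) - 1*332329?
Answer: -10277533/18 ≈ -5.7097e+5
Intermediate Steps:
U = ¼ (U = -⅛*(-2) = ¼ ≈ 0.25000)
k(G, Y) = G*(11/36 + 2*Y*(Y - G)) (k(G, Y) = G*((Y + Y)*(Y - G) + (¼ - 3)/(-6 - 3)) = G*((2*Y)*(Y - G) - 11/4/(-9)) = G*(2*Y*(Y - G) - 11/4*(-⅑)) = G*(2*Y*(Y - G) + 11/36) = G*(11/36 + 2*Y*(Y - G)))
k(-82, g(-1)) - 1*332329 = (1/36)*(-82)*(11 + 72*(-15/(-1))² - 72*(-82)*(-15/(-1))) - 1*332329 = (1/36)*(-82)*(11 + 72*(-15*(-1))² - 72*(-82)*(-15*(-1))) - 332329 = (1/36)*(-82)*(11 + 72*15² - 72*(-82)*15) - 332329 = (1/36)*(-82)*(11 + 72*225 + 88560) - 332329 = (1/36)*(-82)*(11 + 16200 + 88560) - 332329 = (1/36)*(-82)*104771 - 332329 = -4295611/18 - 332329 = -10277533/18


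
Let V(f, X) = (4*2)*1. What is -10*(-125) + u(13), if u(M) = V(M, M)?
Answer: 1258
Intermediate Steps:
V(f, X) = 8 (V(f, X) = 8*1 = 8)
u(M) = 8
-10*(-125) + u(13) = -10*(-125) + 8 = 1250 + 8 = 1258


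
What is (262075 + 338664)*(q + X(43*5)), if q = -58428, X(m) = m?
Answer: -34970819407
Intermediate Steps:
(262075 + 338664)*(q + X(43*5)) = (262075 + 338664)*(-58428 + 43*5) = 600739*(-58428 + 215) = 600739*(-58213) = -34970819407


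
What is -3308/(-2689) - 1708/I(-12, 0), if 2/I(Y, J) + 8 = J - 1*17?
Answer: 57413458/2689 ≈ 21351.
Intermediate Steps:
I(Y, J) = 2/(-25 + J) (I(Y, J) = 2/(-8 + (J - 1*17)) = 2/(-8 + (J - 17)) = 2/(-8 + (-17 + J)) = 2/(-25 + J))
-3308/(-2689) - 1708/I(-12, 0) = -3308/(-2689) - 1708/(2/(-25 + 0)) = -3308*(-1/2689) - 1708/(2/(-25)) = 3308/2689 - 1708/(2*(-1/25)) = 3308/2689 - 1708/(-2/25) = 3308/2689 - 1708*(-25/2) = 3308/2689 + 21350 = 57413458/2689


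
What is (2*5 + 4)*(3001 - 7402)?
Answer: -61614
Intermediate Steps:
(2*5 + 4)*(3001 - 7402) = (10 + 4)*(-4401) = 14*(-4401) = -61614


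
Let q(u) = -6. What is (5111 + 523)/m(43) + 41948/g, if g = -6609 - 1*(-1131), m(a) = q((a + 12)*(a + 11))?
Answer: -2592895/2739 ≈ -946.66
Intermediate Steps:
m(a) = -6
g = -5478 (g = -6609 + 1131 = -5478)
(5111 + 523)/m(43) + 41948/g = (5111 + 523)/(-6) + 41948/(-5478) = 5634*(-⅙) + 41948*(-1/5478) = -939 - 20974/2739 = -2592895/2739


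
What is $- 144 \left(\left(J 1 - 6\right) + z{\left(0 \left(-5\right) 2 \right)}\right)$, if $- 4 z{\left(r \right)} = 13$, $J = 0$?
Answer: $1332$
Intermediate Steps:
$z{\left(r \right)} = - \frac{13}{4}$ ($z{\left(r \right)} = \left(- \frac{1}{4}\right) 13 = - \frac{13}{4}$)
$- 144 \left(\left(J 1 - 6\right) + z{\left(0 \left(-5\right) 2 \right)}\right) = - 144 \left(\left(0 \cdot 1 - 6\right) - \frac{13}{4}\right) = - 144 \left(\left(0 - 6\right) - \frac{13}{4}\right) = - 144 \left(-6 - \frac{13}{4}\right) = \left(-144\right) \left(- \frac{37}{4}\right) = 1332$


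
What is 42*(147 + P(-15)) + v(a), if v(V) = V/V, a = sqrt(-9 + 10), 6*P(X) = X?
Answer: 6070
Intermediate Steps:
P(X) = X/6
a = 1 (a = sqrt(1) = 1)
v(V) = 1
42*(147 + P(-15)) + v(a) = 42*(147 + (1/6)*(-15)) + 1 = 42*(147 - 5/2) + 1 = 42*(289/2) + 1 = 6069 + 1 = 6070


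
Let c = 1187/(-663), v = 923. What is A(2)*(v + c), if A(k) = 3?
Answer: 610762/221 ≈ 2763.6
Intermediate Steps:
c = -1187/663 (c = 1187*(-1/663) = -1187/663 ≈ -1.7903)
A(2)*(v + c) = 3*(923 - 1187/663) = 3*(610762/663) = 610762/221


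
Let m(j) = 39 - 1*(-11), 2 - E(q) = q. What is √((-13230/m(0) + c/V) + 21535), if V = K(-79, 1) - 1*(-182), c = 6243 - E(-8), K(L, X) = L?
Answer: √5657491815/515 ≈ 146.05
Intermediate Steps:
E(q) = 2 - q
m(j) = 50 (m(j) = 39 + 11 = 50)
c = 6233 (c = 6243 - (2 - 1*(-8)) = 6243 - (2 + 8) = 6243 - 1*10 = 6243 - 10 = 6233)
V = 103 (V = -79 - 1*(-182) = -79 + 182 = 103)
√((-13230/m(0) + c/V) + 21535) = √((-13230/50 + 6233/103) + 21535) = √((-13230*1/50 + 6233*(1/103)) + 21535) = √((-1323/5 + 6233/103) + 21535) = √(-105104/515 + 21535) = √(10985421/515) = √5657491815/515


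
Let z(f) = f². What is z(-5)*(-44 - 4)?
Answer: -1200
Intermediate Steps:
z(-5)*(-44 - 4) = (-5)²*(-44 - 4) = 25*(-48) = -1200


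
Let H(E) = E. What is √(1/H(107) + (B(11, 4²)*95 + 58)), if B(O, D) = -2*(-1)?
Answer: √2839459/107 ≈ 15.748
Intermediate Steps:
B(O, D) = 2
√(1/H(107) + (B(11, 4²)*95 + 58)) = √(1/107 + (2*95 + 58)) = √(1/107 + (190 + 58)) = √(1/107 + 248) = √(26537/107) = √2839459/107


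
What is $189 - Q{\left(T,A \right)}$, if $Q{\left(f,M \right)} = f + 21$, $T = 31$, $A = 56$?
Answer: $137$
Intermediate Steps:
$Q{\left(f,M \right)} = 21 + f$
$189 - Q{\left(T,A \right)} = 189 - \left(21 + 31\right) = 189 - 52 = 137$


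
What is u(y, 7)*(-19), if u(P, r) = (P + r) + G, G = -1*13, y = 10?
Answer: -76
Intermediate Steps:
G = -13
u(P, r) = -13 + P + r (u(P, r) = (P + r) - 13 = -13 + P + r)
u(y, 7)*(-19) = (-13 + 10 + 7)*(-19) = 4*(-19) = -76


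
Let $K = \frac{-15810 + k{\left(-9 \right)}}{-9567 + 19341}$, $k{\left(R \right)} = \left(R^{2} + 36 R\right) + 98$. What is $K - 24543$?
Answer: $- \frac{239899237}{9774} \approx -24545.0$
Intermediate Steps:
$k{\left(R \right)} = 98 + R^{2} + 36 R$
$K = - \frac{15955}{9774}$ ($K = \frac{-15810 + \left(98 + \left(-9\right)^{2} + 36 \left(-9\right)\right)}{-9567 + 19341} = \frac{-15810 + \left(98 + 81 - 324\right)}{9774} = \left(-15810 - 145\right) \frac{1}{9774} = \left(-15955\right) \frac{1}{9774} = - \frac{15955}{9774} \approx -1.6324$)
$K - 24543 = - \frac{15955}{9774} - 24543 = - \frac{239899237}{9774}$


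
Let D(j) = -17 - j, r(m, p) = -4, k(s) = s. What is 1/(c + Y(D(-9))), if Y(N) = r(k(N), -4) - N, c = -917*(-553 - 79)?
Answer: 1/579548 ≈ 1.7255e-6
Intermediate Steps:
c = 579544 (c = -917*(-632) = 579544)
Y(N) = -4 - N
1/(c + Y(D(-9))) = 1/(579544 + (-4 - (-17 - 1*(-9)))) = 1/(579544 + (-4 - (-17 + 9))) = 1/(579544 + (-4 - 1*(-8))) = 1/(579544 + (-4 + 8)) = 1/(579544 + 4) = 1/579548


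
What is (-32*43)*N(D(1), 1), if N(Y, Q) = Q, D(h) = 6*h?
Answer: -1376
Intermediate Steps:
(-32*43)*N(D(1), 1) = -32*43*1 = -1376*1 = -1376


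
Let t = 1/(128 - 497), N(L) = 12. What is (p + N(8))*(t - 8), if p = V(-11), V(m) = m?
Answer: -2953/369 ≈ -8.0027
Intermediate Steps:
t = -1/369 (t = 1/(-369) = -1/369 ≈ -0.0027100)
p = -11
(p + N(8))*(t - 8) = (-11 + 12)*(-1/369 - 8) = 1*(-2953/369) = -2953/369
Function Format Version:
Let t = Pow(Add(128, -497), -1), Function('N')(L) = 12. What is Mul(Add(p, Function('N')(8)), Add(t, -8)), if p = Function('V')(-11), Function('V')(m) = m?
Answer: Rational(-2953, 369) ≈ -8.0027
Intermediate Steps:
t = Rational(-1, 369) (t = Pow(-369, -1) = Rational(-1, 369) ≈ -0.0027100)
p = -11
Mul(Add(p, Function('N')(8)), Add(t, -8)) = Mul(Add(-11, 12), Add(Rational(-1, 369), -8)) = Mul(1, Rational(-2953, 369)) = Rational(-2953, 369)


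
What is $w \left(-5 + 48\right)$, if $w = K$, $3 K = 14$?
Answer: $\frac{602}{3} \approx 200.67$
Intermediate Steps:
$K = \frac{14}{3}$ ($K = \frac{1}{3} \cdot 14 = \frac{14}{3} \approx 4.6667$)
$w = \frac{14}{3} \approx 4.6667$
$w \left(-5 + 48\right) = \frac{14 \left(-5 + 48\right)}{3} = \frac{14}{3} \cdot 43 = \frac{602}{3}$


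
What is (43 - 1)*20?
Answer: 840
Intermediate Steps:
(43 - 1)*20 = 42*20 = 840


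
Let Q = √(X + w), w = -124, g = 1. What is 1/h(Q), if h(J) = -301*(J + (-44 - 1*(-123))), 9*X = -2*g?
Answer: -711/17243387 + 3*I*√1118/17243387 ≈ -4.1233e-5 + 5.8173e-6*I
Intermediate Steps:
X = -2/9 (X = (-2*1)/9 = (⅑)*(-2) = -2/9 ≈ -0.22222)
Q = I*√1118/3 (Q = √(-2/9 - 124) = √(-1118/9) = I*√1118/3 ≈ 11.146*I)
h(J) = -23779 - 301*J (h(J) = -301*(J + (-44 + 123)) = -301*(J + 79) = -301*(79 + J) = -23779 - 301*J)
1/h(Q) = 1/(-23779 - 301*I*√1118/3)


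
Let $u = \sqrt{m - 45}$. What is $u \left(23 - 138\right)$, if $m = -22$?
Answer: $- 115 i \sqrt{67} \approx - 941.32 i$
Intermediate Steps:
$u = i \sqrt{67}$ ($u = \sqrt{-22 - 45} = \sqrt{-67} = i \sqrt{67} \approx 8.1853 i$)
$u \left(23 - 138\right) = i \sqrt{67} \left(23 - 138\right) = i \sqrt{67} \left(-115\right) = - 115 i \sqrt{67}$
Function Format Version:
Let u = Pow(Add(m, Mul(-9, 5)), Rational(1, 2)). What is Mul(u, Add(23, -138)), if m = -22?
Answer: Mul(-115, I, Pow(67, Rational(1, 2))) ≈ Mul(-941.32, I)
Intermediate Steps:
u = Mul(I, Pow(67, Rational(1, 2))) (u = Pow(Add(-22, Mul(-9, 5)), Rational(1, 2)) = Pow(Add(-22, -45), Rational(1, 2)) = Pow(-67, Rational(1, 2)) = Mul(I, Pow(67, Rational(1, 2))) ≈ Mul(8.1853, I))
Mul(u, Add(23, -138)) = Mul(Mul(I, Pow(67, Rational(1, 2))), Add(23, -138)) = Mul(Mul(I, Pow(67, Rational(1, 2))), -115) = Mul(-115, I, Pow(67, Rational(1, 2)))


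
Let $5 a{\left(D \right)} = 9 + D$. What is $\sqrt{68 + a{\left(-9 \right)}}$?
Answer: $2 \sqrt{17} \approx 8.2462$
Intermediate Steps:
$a{\left(D \right)} = \frac{9}{5} + \frac{D}{5}$ ($a{\left(D \right)} = \frac{9 + D}{5} = \frac{9}{5} + \frac{D}{5}$)
$\sqrt{68 + a{\left(-9 \right)}} = \sqrt{68 + \left(\frac{9}{5} + \frac{1}{5} \left(-9\right)\right)} = \sqrt{68 + \left(\frac{9}{5} - \frac{9}{5}\right)} = \sqrt{68 + 0} = \sqrt{68} = 2 \sqrt{17}$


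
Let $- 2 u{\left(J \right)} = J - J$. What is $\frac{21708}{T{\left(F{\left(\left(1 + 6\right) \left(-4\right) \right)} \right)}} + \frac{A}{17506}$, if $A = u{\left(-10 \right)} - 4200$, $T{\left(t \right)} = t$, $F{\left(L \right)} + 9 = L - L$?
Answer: $- \frac{21114336}{8753} \approx -2412.2$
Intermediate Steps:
$F{\left(L \right)} = -9$ ($F{\left(L \right)} = -9 + \left(L - L\right) = -9 + 0 = -9$)
$u{\left(J \right)} = 0$ ($u{\left(J \right)} = - \frac{J - J}{2} = \left(- \frac{1}{2}\right) 0 = 0$)
$A = -4200$ ($A = 0 - 4200 = -4200$)
$\frac{21708}{T{\left(F{\left(\left(1 + 6\right) \left(-4\right) \right)} \right)}} + \frac{A}{17506} = \frac{21708}{-9} - \frac{4200}{17506} = 21708 \left(- \frac{1}{9}\right) - \frac{2100}{8753} = -2412 - \frac{2100}{8753} = - \frac{21114336}{8753}$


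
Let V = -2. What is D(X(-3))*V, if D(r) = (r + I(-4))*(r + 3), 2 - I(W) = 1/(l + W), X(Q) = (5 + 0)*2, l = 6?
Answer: -299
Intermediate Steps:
X(Q) = 10 (X(Q) = 5*2 = 10)
I(W) = 2 - 1/(6 + W)
D(r) = (3 + r)*(3/2 + r) (D(r) = (r + (11 + 2*(-4))/(6 - 4))*(r + 3) = (r + (11 - 8)/2)*(3 + r) = (r + (1/2)*3)*(3 + r) = (r + 3/2)*(3 + r) = (3/2 + r)*(3 + r) = (3 + r)*(3/2 + r))
D(X(-3))*V = (9/2 + 10**2 + (9/2)*10)*(-2) = (9/2 + 100 + 45)*(-2) = (299/2)*(-2) = -299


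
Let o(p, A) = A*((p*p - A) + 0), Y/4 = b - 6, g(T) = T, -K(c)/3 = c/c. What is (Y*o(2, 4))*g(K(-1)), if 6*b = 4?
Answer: 0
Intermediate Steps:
b = 2/3 (b = (1/6)*4 = 2/3 ≈ 0.66667)
K(c) = -3 (K(c) = -3*c/c = -3*1 = -3)
Y = -64/3 (Y = 4*(2/3 - 6) = 4*(-16/3) = -64/3 ≈ -21.333)
o(p, A) = A*(p**2 - A) (o(p, A) = A*((p**2 - A) + 0) = A*(p**2 - A))
(Y*o(2, 4))*g(K(-1)) = -256*(2**2 - 1*4)/3*(-3) = -256*(4 - 4)/3*(-3) = -256*0/3*(-3) = -64/3*0*(-3) = 0*(-3) = 0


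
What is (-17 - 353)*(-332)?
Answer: 122840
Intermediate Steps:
(-17 - 353)*(-332) = -370*(-332) = 122840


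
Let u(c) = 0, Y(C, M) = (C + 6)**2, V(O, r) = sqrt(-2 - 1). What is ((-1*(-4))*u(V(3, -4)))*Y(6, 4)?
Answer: 0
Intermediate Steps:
V(O, r) = I*sqrt(3) (V(O, r) = sqrt(-3) = I*sqrt(3))
Y(C, M) = (6 + C)**2
((-1*(-4))*u(V(3, -4)))*Y(6, 4) = (-1*(-4)*0)*(6 + 6)**2 = (4*0)*12**2 = 0*144 = 0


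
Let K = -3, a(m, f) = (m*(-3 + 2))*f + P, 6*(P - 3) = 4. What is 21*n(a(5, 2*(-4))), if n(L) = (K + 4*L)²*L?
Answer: 243211325/9 ≈ 2.7023e+7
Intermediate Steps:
P = 11/3 (P = 3 + (⅙)*4 = 3 + ⅔ = 11/3 ≈ 3.6667)
a(m, f) = 11/3 - f*m (a(m, f) = (m*(-3 + 2))*f + 11/3 = (m*(-1))*f + 11/3 = (-m)*f + 11/3 = -f*m + 11/3 = 11/3 - f*m)
n(L) = L*(-3 + 4*L)² (n(L) = (-3 + 4*L)²*L = L*(-3 + 4*L)²)
21*n(a(5, 2*(-4))) = 21*((11/3 - 1*2*(-4)*5)*(-3 + 4*(11/3 - 1*2*(-4)*5))²) = 21*((11/3 - 1*(-8)*5)*(-3 + 4*(11/3 - 1*(-8)*5))²) = 21*((11/3 + 40)*(-3 + 4*(11/3 + 40))²) = 21*(131*(-3 + 4*(131/3))²/3) = 21*(131*(-3 + 524/3)²/3) = 21*(131*(515/3)²/3) = 21*((131/3)*(265225/9)) = 21*(34744475/27) = 243211325/9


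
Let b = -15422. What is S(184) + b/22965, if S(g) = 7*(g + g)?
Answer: 59142418/22965 ≈ 2575.3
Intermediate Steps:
S(g) = 14*g (S(g) = 7*(2*g) = 14*g)
S(184) + b/22965 = 14*184 - 15422/22965 = 2576 - 15422*1/22965 = 2576 - 15422/22965 = 59142418/22965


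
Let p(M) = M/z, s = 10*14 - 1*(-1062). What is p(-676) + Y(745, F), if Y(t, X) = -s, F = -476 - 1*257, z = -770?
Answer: -462432/385 ≈ -1201.1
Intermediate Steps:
F = -733 (F = -476 - 257 = -733)
s = 1202 (s = 140 + 1062 = 1202)
p(M) = -M/770 (p(M) = M/(-770) = M*(-1/770) = -M/770)
Y(t, X) = -1202 (Y(t, X) = -1*1202 = -1202)
p(-676) + Y(745, F) = -1/770*(-676) - 1202 = 338/385 - 1202 = -462432/385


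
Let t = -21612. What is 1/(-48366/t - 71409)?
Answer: -3602/257207157 ≈ -1.4004e-5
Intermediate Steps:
1/(-48366/t - 71409) = 1/(-48366/(-21612) - 71409) = 1/(-48366*(-1/21612) - 71409) = 1/(8061/3602 - 71409) = 1/(-257207157/3602) = -3602/257207157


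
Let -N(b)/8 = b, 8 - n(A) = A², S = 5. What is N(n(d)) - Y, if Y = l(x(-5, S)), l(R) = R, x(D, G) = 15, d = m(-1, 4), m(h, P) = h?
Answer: -71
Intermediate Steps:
d = -1
n(A) = 8 - A²
N(b) = -8*b
Y = 15
N(n(d)) - Y = -8*(8 - 1*(-1)²) - 1*15 = -8*(8 - 1*1) - 15 = -8*(8 - 1) - 15 = -8*7 - 15 = -56 - 15 = -71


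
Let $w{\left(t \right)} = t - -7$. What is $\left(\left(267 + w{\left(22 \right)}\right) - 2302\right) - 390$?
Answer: $-2396$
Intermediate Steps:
$w{\left(t \right)} = 7 + t$ ($w{\left(t \right)} = t + 7 = 7 + t$)
$\left(\left(267 + w{\left(22 \right)}\right) - 2302\right) - 390 = \left(\left(267 + \left(7 + 22\right)\right) - 2302\right) - 390 = \left(\left(267 + 29\right) - 2302\right) - 390 = \left(296 - 2302\right) - 390 = -2006 - 390 = -2396$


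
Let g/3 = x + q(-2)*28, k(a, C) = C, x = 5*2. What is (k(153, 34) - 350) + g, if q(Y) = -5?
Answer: -706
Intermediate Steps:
x = 10
g = -390 (g = 3*(10 - 5*28) = 3*(10 - 140) = 3*(-130) = -390)
(k(153, 34) - 350) + g = (34 - 350) - 390 = -316 - 390 = -706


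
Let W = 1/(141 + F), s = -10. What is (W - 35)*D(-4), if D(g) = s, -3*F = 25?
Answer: 69635/199 ≈ 349.92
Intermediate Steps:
F = -25/3 (F = -⅓*25 = -25/3 ≈ -8.3333)
D(g) = -10
W = 3/398 (W = 1/(141 - 25/3) = 1/(398/3) = 3/398 ≈ 0.0075377)
(W - 35)*D(-4) = (3/398 - 35)*(-10) = -13927/398*(-10) = 69635/199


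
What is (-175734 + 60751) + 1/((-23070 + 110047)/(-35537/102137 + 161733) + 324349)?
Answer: -616066685525030511911/5357893649857365 ≈ -1.1498e+5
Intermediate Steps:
(-175734 + 60751) + 1/((-23070 + 110047)/(-35537/102137 + 161733) + 324349) = -114983 + 1/(86977/(-35537*1/102137 + 161733) + 324349) = -114983 + 1/(86977/(-35537/102137 + 161733) + 324349) = -114983 + 1/(86977/(16518887884/102137) + 324349) = -114983 + 1/(86977*(102137/16518887884) + 324349) = -114983 + 1/(8883569849/16518887884 + 324349) = -114983 + 1/(5357893649857365/16518887884) = -114983 + 16518887884/5357893649857365 = -616066685525030511911/5357893649857365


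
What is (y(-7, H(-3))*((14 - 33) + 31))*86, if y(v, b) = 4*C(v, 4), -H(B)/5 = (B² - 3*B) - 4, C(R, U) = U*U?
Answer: 66048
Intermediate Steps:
C(R, U) = U²
H(B) = 20 - 5*B² + 15*B (H(B) = -5*((B² - 3*B) - 4) = -5*(-4 + B² - 3*B) = 20 - 5*B² + 15*B)
y(v, b) = 64 (y(v, b) = 4*4² = 4*16 = 64)
(y(-7, H(-3))*((14 - 33) + 31))*86 = (64*((14 - 33) + 31))*86 = (64*(-19 + 31))*86 = (64*12)*86 = 768*86 = 66048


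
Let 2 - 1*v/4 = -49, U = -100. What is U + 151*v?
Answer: 30704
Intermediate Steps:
v = 204 (v = 8 - 4*(-49) = 8 + 196 = 204)
U + 151*v = -100 + 151*204 = -100 + 30804 = 30704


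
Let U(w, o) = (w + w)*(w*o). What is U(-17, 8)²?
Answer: 21381376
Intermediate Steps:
U(w, o) = 2*o*w² (U(w, o) = (2*w)*(o*w) = 2*o*w²)
U(-17, 8)² = (2*8*(-17)²)² = (2*8*289)² = 4624² = 21381376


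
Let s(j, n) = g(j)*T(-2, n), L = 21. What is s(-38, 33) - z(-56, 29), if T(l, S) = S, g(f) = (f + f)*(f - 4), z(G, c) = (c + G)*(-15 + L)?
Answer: 105498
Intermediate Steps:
z(G, c) = 6*G + 6*c (z(G, c) = (c + G)*(-15 + 21) = (G + c)*6 = 6*G + 6*c)
g(f) = 2*f*(-4 + f) (g(f) = (2*f)*(-4 + f) = 2*f*(-4 + f))
s(j, n) = 2*j*n*(-4 + j) (s(j, n) = (2*j*(-4 + j))*n = 2*j*n*(-4 + j))
s(-38, 33) - z(-56, 29) = 2*(-38)*33*(-4 - 38) - (6*(-56) + 6*29) = 2*(-38)*33*(-42) - (-336 + 174) = 105336 - 1*(-162) = 105336 + 162 = 105498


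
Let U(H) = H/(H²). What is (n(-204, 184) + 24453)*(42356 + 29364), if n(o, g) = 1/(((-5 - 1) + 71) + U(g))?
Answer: 20976846119240/11961 ≈ 1.7538e+9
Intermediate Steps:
U(H) = 1/H (U(H) = H/H² = 1/H)
n(o, g) = 1/(65 + 1/g) (n(o, g) = 1/(((-5 - 1) + 71) + 1/g) = 1/((-6 + 71) + 1/g) = 1/(65 + 1/g))
(n(-204, 184) + 24453)*(42356 + 29364) = (184/(1 + 65*184) + 24453)*(42356 + 29364) = (184/(1 + 11960) + 24453)*71720 = (184/11961 + 24453)*71720 = (292482517/11961)*71720 = 20976846119240/11961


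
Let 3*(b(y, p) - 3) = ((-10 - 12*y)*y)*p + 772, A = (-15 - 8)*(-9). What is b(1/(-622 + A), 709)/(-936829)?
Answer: -137441567/484036123575 ≈ -0.00028395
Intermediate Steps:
A = 207 (A = -23*(-9) = 207)
b(y, p) = 781/3 + p*y*(-10 - 12*y)/3 (b(y, p) = 3 + (((-10 - 12*y)*y)*p + 772)/3 = 3 + ((y*(-10 - 12*y))*p + 772)/3 = 3 + (p*y*(-10 - 12*y) + 772)/3 = 3 + (772 + p*y*(-10 - 12*y))/3 = 3 + (772/3 + p*y*(-10 - 12*y)/3) = 781/3 + p*y*(-10 - 12*y)/3)
b(1/(-622 + A), 709)/(-936829) = (781/3 - 4*709*(1/(-622 + 207))² - 10/3*709/(-622 + 207))/(-936829) = (781/3 - 4*709*(1/(-415))² - 10/3*709/(-415))*(-1/936829) = (781/3 - 4*709*(-1/415)² - 10/3*709*(-1/415))*(-1/936829) = (781/3 - 4*709*1/172225 + 1418/249)*(-1/936829) = (781/3 - 2836/172225 + 1418/249)*(-1/936829) = (137441567/516675)*(-1/936829) = -137441567/484036123575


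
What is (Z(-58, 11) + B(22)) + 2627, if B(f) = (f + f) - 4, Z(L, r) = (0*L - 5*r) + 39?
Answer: 2651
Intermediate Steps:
Z(L, r) = 39 - 5*r (Z(L, r) = (0 - 5*r) + 39 = -5*r + 39 = 39 - 5*r)
B(f) = -4 + 2*f (B(f) = 2*f - 4 = -4 + 2*f)
(Z(-58, 11) + B(22)) + 2627 = ((39 - 5*11) + (-4 + 2*22)) + 2627 = ((39 - 55) + (-4 + 44)) + 2627 = (-16 + 40) + 2627 = 24 + 2627 = 2651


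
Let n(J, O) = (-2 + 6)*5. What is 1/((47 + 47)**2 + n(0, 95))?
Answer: 1/8856 ≈ 0.00011292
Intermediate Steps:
n(J, O) = 20 (n(J, O) = 4*5 = 20)
1/((47 + 47)**2 + n(0, 95)) = 1/((47 + 47)**2 + 20) = 1/(94**2 + 20) = 1/(8836 + 20) = 1/8856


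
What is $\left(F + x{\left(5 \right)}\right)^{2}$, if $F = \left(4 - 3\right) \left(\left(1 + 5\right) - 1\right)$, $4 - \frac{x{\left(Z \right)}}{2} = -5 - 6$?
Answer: $1225$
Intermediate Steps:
$x{\left(Z \right)} = 30$ ($x{\left(Z \right)} = 8 - 2 \left(-5 - 6\right) = 8 - -22 = 8 + 22 = 30$)
$F = 5$ ($F = 1 \left(6 - 1\right) = 1 \cdot 5 = 5$)
$\left(F + x{\left(5 \right)}\right)^{2} = \left(5 + 30\right)^{2} = 35^{2} = 1225$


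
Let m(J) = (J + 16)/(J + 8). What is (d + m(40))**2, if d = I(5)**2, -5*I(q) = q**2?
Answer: 24649/36 ≈ 684.69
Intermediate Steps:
m(J) = (16 + J)/(8 + J)
I(q) = -q**2/5
d = 25 (d = (-1/5*5**2)**2 = (-1/5*25)**2 = (-5)**2 = 25)
(d + m(40))**2 = (25 + (16 + 40)/(8 + 40))**2 = (25 + 56/48)**2 = (25 + (1/48)*56)**2 = (25 + 7/6)**2 = (157/6)**2 = 24649/36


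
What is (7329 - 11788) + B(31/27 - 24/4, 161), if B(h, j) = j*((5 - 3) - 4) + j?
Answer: -4620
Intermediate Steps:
B(h, j) = -j (B(h, j) = j*(2 - 4) + j = j*(-2) + j = -2*j + j = -j)
(7329 - 11788) + B(31/27 - 24/4, 161) = (7329 - 11788) - 1*161 = -4459 - 161 = -4620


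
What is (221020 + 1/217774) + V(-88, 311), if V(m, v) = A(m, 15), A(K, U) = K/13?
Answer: 625702159141/2831062 ≈ 2.2101e+5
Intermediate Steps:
A(K, U) = K/13 (A(K, U) = K*(1/13) = K/13)
V(m, v) = m/13
(221020 + 1/217774) + V(-88, 311) = (221020 + 1/217774) + (1/13)*(-88) = (221020 + 1/217774) - 88/13 = 48132409481/217774 - 88/13 = 625702159141/2831062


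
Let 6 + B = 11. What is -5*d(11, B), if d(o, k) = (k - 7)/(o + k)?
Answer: 5/8 ≈ 0.62500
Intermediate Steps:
B = 5 (B = -6 + 11 = 5)
d(o, k) = (-7 + k)/(k + o)
-5*d(11, B) = -5*(-7 + 5)/(5 + 11) = -5*(-2)/16 = -5*(-⅛) = 5/8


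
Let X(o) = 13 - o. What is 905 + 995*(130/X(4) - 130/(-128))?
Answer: 9381755/576 ≈ 16288.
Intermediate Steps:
905 + 995*(130/X(4) - 130/(-128)) = 905 + 995*(130/(13 - 1*4) - 130/(-128)) = 905 + 995*(130/(13 - 4) - 130*(-1/128)) = 905 + 995*(130/9 + 65/64) = 905 + 995*(8905/576) = 905 + 8860475/576 = 9381755/576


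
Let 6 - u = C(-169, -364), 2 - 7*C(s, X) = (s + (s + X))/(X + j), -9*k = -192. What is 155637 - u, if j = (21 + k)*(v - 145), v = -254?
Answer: 18797924143/120785 ≈ 1.5563e+5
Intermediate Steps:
k = 64/3 (k = -⅑*(-192) = 64/3 ≈ 21.333)
j = -16891 (j = (21 + 64/3)*(-254 - 145) = (127/3)*(-399) = -16891)
C(s, X) = 2/7 - (X + 2*s)/(7*(-16891 + X)) (C(s, X) = 2/7 - (s + (s + X))/(7*(X - 16891)) = 2/7 - (s + (X + s))/(7*(-16891 + X)) = 2/7 - (X + 2*s)/(7*(-16891 + X)))
u = 690902/120785 (u = 6 - (-33782 - 364 - 2*(-169))/(7*(-16891 - 364)) = 6 - (-33782 - 364 + 338)/(7*(-17255)) = 6 - (-1)*(-33808)/(7*17255) = 6 - 1*33808/120785 = 6 - 33808/120785 = 690902/120785 ≈ 5.7201)
155637 - u = 155637 - 1*690902/120785 = 155637 - 690902/120785 = 18797924143/120785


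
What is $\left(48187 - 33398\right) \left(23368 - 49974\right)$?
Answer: $-393476134$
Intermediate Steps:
$\left(48187 - 33398\right) \left(23368 - 49974\right) = 14789 \left(-26606\right) = -393476134$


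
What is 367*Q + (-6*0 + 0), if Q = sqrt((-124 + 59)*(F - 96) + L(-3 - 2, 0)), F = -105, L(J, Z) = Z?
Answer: 367*sqrt(13065) ≈ 41949.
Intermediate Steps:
Q = sqrt(13065) (Q = sqrt((-124 + 59)*(-105 - 96) + 0) = sqrt(-65*(-201) + 0) = sqrt(13065 + 0) = sqrt(13065) ≈ 114.30)
367*Q + (-6*0 + 0) = 367*sqrt(13065) + (-6*0 + 0) = 367*sqrt(13065) + (0 + 0) = 367*sqrt(13065) + 0 = 367*sqrt(13065)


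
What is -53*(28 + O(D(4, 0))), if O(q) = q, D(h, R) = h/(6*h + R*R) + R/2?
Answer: -8957/6 ≈ -1492.8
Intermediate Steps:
D(h, R) = R/2 + h/(R² + 6*h) (D(h, R) = h/(6*h + R²) + R*(½) = h/(R² + 6*h) + R/2 = R/2 + h/(R² + 6*h))
-53*(28 + O(D(4, 0))) = -53*(28 + (4 + (½)*0³ + 3*0*4)/(0² + 6*4)) = -53*(28 + (4 + (½)*0 + 0)/(0 + 24)) = -53*(28 + (4 + 0 + 0)/24) = -53*(28 + (1/24)*4) = -53*(28 + ⅙) = -53*169/6 = -8957/6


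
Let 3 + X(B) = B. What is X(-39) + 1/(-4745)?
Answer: -199291/4745 ≈ -42.000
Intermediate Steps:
X(B) = -3 + B
X(-39) + 1/(-4745) = (-3 - 39) + 1/(-4745) = -42 - 1/4745 = -199291/4745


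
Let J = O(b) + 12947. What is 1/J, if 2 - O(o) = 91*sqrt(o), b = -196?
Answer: 12949/169299677 + 1274*I/169299677 ≈ 7.6486e-5 + 7.5251e-6*I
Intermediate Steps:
O(o) = 2 - 91*sqrt(o)
J = 12949 - 1274*I (J = (2 - 1274*I) + 12947 = 12949 - 1274*I ≈ 12949.0 - 1274.0*I)
1/J = 1/(12949 - 1274*I) = (12949 + 1274*I)/169299677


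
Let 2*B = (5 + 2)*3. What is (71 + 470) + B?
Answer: 1103/2 ≈ 551.50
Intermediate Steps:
B = 21/2 (B = ((5 + 2)*3)/2 = (7*3)/2 = (½)*21 = 21/2 ≈ 10.500)
(71 + 470) + B = (71 + 470) + 21/2 = 541 + 21/2 = 1103/2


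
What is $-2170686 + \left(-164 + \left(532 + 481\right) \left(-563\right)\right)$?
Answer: $-2741169$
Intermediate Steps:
$-2170686 + \left(-164 + \left(532 + 481\right) \left(-563\right)\right) = -2170686 + \left(-164 + 1013 \left(-563\right)\right) = -2170686 - 570483 = -2741169$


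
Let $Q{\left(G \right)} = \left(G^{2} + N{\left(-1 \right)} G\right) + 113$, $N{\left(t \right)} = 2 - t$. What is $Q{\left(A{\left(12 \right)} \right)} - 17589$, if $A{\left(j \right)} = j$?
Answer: $-17296$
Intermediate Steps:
$Q{\left(G \right)} = 113 + G^{2} + 3 G$ ($Q{\left(G \right)} = \left(G^{2} + \left(2 - -1\right) G\right) + 113 = \left(G^{2} + \left(2 + 1\right) G\right) + 113 = \left(G^{2} + 3 G\right) + 113 = 113 + G^{2} + 3 G$)
$Q{\left(A{\left(12 \right)} \right)} - 17589 = \left(113 + 12^{2} + 3 \cdot 12\right) - 17589 = \left(113 + 144 + 36\right) - 17589 = 293 - 17589 = -17296$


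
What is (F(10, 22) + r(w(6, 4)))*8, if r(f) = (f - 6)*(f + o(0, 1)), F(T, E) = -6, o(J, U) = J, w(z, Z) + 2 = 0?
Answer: 80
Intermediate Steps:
w(z, Z) = -2 (w(z, Z) = -2 + 0 = -2)
r(f) = f*(-6 + f) (r(f) = (f - 6)*(f + 0) = (-6 + f)*f = f*(-6 + f))
(F(10, 22) + r(w(6, 4)))*8 = (-6 - 2*(-6 - 2))*8 = (-6 - 2*(-8))*8 = (-6 + 16)*8 = 10*8 = 80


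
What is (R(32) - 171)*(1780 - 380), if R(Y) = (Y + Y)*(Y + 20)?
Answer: 4419800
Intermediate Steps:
R(Y) = 2*Y*(20 + Y) (R(Y) = (2*Y)*(20 + Y) = 2*Y*(20 + Y))
(R(32) - 171)*(1780 - 380) = (2*32*(20 + 32) - 171)*(1780 - 380) = (2*32*52 - 171)*1400 = (3328 - 171)*1400 = 3157*1400 = 4419800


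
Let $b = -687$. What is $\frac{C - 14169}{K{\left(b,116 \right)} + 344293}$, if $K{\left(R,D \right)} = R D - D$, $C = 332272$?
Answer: $\frac{318103}{264485} \approx 1.2027$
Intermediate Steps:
$K{\left(R,D \right)} = - D + D R$ ($K{\left(R,D \right)} = D R - D = - D + D R$)
$\frac{C - 14169}{K{\left(b,116 \right)} + 344293} = \frac{332272 - 14169}{116 \left(-1 - 687\right) + 344293} = \frac{318103}{116 \left(-688\right) + 344293} = \frac{318103}{-79808 + 344293} = \frac{318103}{264485}$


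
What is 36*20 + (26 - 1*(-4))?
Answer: 750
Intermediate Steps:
36*20 + (26 - 1*(-4)) = 720 + (26 + 4) = 720 + 30 = 750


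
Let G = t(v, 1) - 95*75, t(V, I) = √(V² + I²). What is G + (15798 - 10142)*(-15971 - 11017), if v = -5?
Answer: -152651253 + √26 ≈ -1.5265e+8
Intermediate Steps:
t(V, I) = √(I² + V²)
G = -7125 + √26 (G = √(1² + (-5)²) - 95*75 = √(1 + 25) - 7125 = √26 - 7125 = -7125 + √26 ≈ -7119.9)
G + (15798 - 10142)*(-15971 - 11017) = (-7125 + √26) + (15798 - 10142)*(-15971 - 11017) = (-7125 + √26) + 5656*(-26988) = (-7125 + √26) - 152644128 = -152651253 + √26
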